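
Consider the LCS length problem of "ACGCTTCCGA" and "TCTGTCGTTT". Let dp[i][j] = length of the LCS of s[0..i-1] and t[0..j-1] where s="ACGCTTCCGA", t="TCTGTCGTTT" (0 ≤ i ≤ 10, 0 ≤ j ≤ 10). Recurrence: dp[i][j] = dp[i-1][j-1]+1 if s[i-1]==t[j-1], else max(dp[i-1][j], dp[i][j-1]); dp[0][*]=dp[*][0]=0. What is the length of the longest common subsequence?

   ''  T  C  T  G  T  C  G  T  T  T
''  0  0  0  0  0  0  0  0  0  0  0
 A  0  0  0  0  0  0  0  0  0  0  0
 C  0  0  1  1  1  1  1  1  1  1  1
 G  0  0  1  1  2  2  2  2  2  2  2
 C  0  0  1  1  2  2  3  3  3  3  3
 T  0  1  1  2  2  3  3  3  4  4  4
 T  0  1  1  2  2  3  3  3  4  5  5
 C  0  1  2  2  2  3  4  4  4  5  5
 C  0  1  2  2  2  3  4  4  4  5  5
 G  0  1  2  2  3  3  4  5  5  5  5
 A  0  1  2  2  3  3  4  5  5  5  5

5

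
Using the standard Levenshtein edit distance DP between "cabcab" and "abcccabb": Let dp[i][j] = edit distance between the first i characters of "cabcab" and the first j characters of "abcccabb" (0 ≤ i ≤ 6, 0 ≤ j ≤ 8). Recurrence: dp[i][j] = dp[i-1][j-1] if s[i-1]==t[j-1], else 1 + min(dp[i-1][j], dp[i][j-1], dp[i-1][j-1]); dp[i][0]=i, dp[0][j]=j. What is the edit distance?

4

   ''  a  b  c  c  c  a  b  b
''  0  1  2  3  4  5  6  7  8
 c  1  1  2  2  3  4  5  6  7
 a  2  1  2  3  3  4  4  5  6
 b  3  2  1  2  3  4  5  4  5
 c  4  3  2  1  2  3  4  5  5
 a  5  4  3  2  2  3  3  4  5
 b  6  5  4  3  3  3  4  3  4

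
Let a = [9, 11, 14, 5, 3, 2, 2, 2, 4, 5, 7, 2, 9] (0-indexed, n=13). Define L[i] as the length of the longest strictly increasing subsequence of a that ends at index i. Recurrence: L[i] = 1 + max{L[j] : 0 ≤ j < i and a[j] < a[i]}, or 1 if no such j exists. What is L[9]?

3

   i    0    1    2    3    4    5    6    7    8    9   10   11   12
a[i]    9   11   14    5    3    2    2    2    4    5    7    2    9
L[i]    1    2    3    1    1    1    1    1    2    3    4    1    5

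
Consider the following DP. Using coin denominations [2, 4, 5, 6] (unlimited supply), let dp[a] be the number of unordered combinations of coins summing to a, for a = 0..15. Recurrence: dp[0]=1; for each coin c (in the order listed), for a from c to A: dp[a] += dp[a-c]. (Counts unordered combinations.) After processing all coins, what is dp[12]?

8

after  coin     0     1     2     3     4     5     6     7     8     9    10    11    12    13    14    15
          2     1     0     1     0     1     0     1     0     1     0     1     0     1     0     1     0
          4     1     0     1     0     2     0     2     0     3     0     3     0     4     0     4     0
          5     1     0     1     0     2     1     2     1     3     2     4     2     5     3     6     4
          6     1     0     1     0     2     1     3     1     4     2     6     3     8     4    10     6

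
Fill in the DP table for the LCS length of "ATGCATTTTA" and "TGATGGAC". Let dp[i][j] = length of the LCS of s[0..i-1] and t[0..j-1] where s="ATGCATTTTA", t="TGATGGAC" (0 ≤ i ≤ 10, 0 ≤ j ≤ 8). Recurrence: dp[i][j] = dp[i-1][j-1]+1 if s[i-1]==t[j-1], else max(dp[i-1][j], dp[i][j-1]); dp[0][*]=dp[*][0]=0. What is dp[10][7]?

   ''  T  G  A  T  G  G  A  C
''  0  0  0  0  0  0  0  0  0
 A  0  0  0  1  1  1  1  1  1
 T  0  1  1  1  2  2  2  2  2
 G  0  1  2  2  2  3  3  3  3
 C  0  1  2  2  2  3  3  3  4
 A  0  1  2  3  3  3  3  4  4
 T  0  1  2  3  4  4  4  4  4
 T  0  1  2  3  4  4  4  4  4
 T  0  1  2  3  4  4  4  4  4
 T  0  1  2  3  4  4  4  4  4
 A  0  1  2  3  4  4  4  5  5

5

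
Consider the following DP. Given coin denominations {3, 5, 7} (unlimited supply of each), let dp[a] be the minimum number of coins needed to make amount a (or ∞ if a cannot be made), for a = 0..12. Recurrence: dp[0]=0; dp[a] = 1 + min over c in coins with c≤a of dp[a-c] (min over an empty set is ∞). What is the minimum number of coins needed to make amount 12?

2

 a  0  1  2  3  4  5  6  7  8  9 10 11 12
dp  0  -  -  1  -  1  2  1  2  3  2  3  2
(- denotes ∞ / unreachable)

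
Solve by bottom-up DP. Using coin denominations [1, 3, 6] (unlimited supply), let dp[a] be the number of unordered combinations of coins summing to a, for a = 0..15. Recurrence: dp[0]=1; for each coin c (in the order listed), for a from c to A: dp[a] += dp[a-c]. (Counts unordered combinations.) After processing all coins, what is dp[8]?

after  coin     0     1     2     3     4     5     6     7     8     9    10    11    12    13    14    15
          1     1     1     1     1     1     1     1     1     1     1     1     1     1     1     1     1
          3     1     1     1     2     2     2     3     3     3     4     4     4     5     5     5     6
          6     1     1     1     2     2     2     4     4     4     6     6     6     9     9     9    12

4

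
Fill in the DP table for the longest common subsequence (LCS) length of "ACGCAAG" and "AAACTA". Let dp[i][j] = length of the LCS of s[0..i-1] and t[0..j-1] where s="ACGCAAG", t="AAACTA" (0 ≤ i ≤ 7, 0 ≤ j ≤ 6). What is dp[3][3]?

1

   ''  A  A  A  C  T  A
''  0  0  0  0  0  0  0
 A  0  1  1  1  1  1  1
 C  0  1  1  1  2  2  2
 G  0  1  1  1  2  2  2
 C  0  1  1  1  2  2  2
 A  0  1  2  2  2  2  3
 A  0  1  2  3  3  3  3
 G  0  1  2  3  3  3  3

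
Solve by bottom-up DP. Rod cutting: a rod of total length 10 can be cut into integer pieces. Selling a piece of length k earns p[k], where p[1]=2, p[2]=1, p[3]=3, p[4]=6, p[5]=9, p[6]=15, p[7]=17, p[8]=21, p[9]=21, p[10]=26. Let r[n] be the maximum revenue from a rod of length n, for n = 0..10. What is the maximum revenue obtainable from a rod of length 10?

   n    0    1    2    3    4    5    6    7    8    9   10
r[n]    0    2    4    6    8   10   15   17   21   23   26

26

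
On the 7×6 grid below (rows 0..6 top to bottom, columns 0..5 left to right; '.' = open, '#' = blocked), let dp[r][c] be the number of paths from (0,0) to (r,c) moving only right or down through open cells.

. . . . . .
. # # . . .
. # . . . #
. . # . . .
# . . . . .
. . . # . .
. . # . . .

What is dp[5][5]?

16

r\c   0   1   2   3   4   5
  0   1   1   1   1   1   1
  1   1   0   0   1   2   3
  2   1   0   0   1   3   0
  3   1   1   0   1   4   4
  4   0   1   1   2   6  10
  5   0   1   2   0   6  16
  6   0   1   0   0   6  22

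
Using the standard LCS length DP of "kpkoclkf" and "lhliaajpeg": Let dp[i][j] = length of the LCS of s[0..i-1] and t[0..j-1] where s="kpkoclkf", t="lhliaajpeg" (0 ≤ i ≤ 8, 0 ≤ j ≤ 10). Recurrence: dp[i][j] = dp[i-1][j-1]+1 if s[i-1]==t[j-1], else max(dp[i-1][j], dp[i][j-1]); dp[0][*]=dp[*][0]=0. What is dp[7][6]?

   ''  l  h  l  i  a  a  j  p  e  g
''  0  0  0  0  0  0  0  0  0  0  0
 k  0  0  0  0  0  0  0  0  0  0  0
 p  0  0  0  0  0  0  0  0  1  1  1
 k  0  0  0  0  0  0  0  0  1  1  1
 o  0  0  0  0  0  0  0  0  1  1  1
 c  0  0  0  0  0  0  0  0  1  1  1
 l  0  1  1  1  1  1  1  1  1  1  1
 k  0  1  1  1  1  1  1  1  1  1  1
 f  0  1  1  1  1  1  1  1  1  1  1

1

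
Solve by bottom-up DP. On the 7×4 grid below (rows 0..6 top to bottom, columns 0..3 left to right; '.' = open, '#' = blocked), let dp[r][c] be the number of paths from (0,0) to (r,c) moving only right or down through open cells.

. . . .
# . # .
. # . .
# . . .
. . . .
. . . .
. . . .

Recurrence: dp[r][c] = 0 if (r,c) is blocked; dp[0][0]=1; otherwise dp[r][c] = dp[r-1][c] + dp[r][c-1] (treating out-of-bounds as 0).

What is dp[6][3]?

r\c   0   1   2   3
  0   1   1   1   1
  1   0   1   0   1
  2   0   0   0   1
  3   0   0   0   1
  4   0   0   0   1
  5   0   0   0   1
  6   0   0   0   1

1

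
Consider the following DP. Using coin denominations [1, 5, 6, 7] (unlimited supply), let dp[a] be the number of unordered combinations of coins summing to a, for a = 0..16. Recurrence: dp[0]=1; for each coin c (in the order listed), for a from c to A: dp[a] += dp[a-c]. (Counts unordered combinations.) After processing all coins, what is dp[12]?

after  coin     0     1     2     3     4     5     6     7     8     9    10    11    12    13    14    15    16
          1     1     1     1     1     1     1     1     1     1     1     1     1     1     1     1     1     1
          5     1     1     1     1     1     2     2     2     2     2     3     3     3     3     3     4     4
          6     1     1     1     1     1     2     3     3     3     3     4     5     6     6     6     7     8
          7     1     1     1     1     1     2     3     4     4     4     5     6     8     9    10    11    12

8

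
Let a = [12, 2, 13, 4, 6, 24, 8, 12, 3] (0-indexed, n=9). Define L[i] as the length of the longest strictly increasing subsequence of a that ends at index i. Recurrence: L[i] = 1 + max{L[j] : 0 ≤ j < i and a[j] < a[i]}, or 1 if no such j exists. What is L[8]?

2

   i    0    1    2    3    4    5    6    7    8
a[i]   12    2   13    4    6   24    8   12    3
L[i]    1    1    2    2    3    4    4    5    2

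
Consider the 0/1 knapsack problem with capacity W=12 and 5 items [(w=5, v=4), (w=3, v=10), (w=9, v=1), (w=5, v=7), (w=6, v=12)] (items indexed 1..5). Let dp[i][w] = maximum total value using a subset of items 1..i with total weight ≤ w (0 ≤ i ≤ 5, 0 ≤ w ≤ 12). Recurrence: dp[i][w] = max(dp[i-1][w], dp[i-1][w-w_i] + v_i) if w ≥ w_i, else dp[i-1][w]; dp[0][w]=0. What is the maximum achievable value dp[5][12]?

22

i\w   0   1   2   3   4   5   6   7   8   9  10  11  12
  0   0   0   0   0   0   0   0   0   0   0   0   0   0
  1   0   0   0   0   0   4   4   4   4   4   4   4   4
  2   0   0   0  10  10  10  10  10  14  14  14  14  14
  3   0   0   0  10  10  10  10  10  14  14  14  14  14
  4   0   0   0  10  10  10  10  10  17  17  17  17  17
  5   0   0   0  10  10  10  12  12  17  22  22  22  22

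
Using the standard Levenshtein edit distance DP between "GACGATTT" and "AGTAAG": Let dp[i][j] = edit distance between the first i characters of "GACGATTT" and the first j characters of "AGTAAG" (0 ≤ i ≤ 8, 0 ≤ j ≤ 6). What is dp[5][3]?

3

   ''  A  G  T  A  A  G
''  0  1  2  3  4  5  6
 G  1  1  1  2  3  4  5
 A  2  1  2  2  2  3  4
 C  3  2  2  3  3  3  4
 G  4  3  2  3  4  4  3
 A  5  4  3  3  3  4  4
 T  6  5  4  3  4  4  5
 T  7  6  5  4  4  5  5
 T  8  7  6  5  5  5  6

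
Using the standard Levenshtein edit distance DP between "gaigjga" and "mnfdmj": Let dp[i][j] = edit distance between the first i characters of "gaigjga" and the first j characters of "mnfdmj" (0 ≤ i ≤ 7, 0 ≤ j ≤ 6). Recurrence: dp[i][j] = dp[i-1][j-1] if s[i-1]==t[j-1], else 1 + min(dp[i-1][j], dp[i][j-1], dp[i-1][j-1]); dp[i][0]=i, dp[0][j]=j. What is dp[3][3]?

   ''  m  n  f  d  m  j
''  0  1  2  3  4  5  6
 g  1  1  2  3  4  5  6
 a  2  2  2  3  4  5  6
 i  3  3  3  3  4  5  6
 g  4  4  4  4  4  5  6
 j  5  5  5  5  5  5  5
 g  6  6  6  6  6  6  6
 a  7  7  7  7  7  7  7

3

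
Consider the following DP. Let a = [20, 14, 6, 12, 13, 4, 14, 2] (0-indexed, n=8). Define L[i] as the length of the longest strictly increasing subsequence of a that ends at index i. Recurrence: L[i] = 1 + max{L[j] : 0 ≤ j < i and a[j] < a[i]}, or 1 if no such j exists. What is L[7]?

1

   i    0    1    2    3    4    5    6    7
a[i]   20   14    6   12   13    4   14    2
L[i]    1    1    1    2    3    1    4    1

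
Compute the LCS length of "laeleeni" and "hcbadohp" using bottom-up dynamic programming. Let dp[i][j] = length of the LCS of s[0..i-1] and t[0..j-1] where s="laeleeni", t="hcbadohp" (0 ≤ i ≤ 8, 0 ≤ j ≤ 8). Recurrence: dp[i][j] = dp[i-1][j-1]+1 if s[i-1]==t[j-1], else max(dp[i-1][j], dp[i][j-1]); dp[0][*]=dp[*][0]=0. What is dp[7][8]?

   ''  h  c  b  a  d  o  h  p
''  0  0  0  0  0  0  0  0  0
 l  0  0  0  0  0  0  0  0  0
 a  0  0  0  0  1  1  1  1  1
 e  0  0  0  0  1  1  1  1  1
 l  0  0  0  0  1  1  1  1  1
 e  0  0  0  0  1  1  1  1  1
 e  0  0  0  0  1  1  1  1  1
 n  0  0  0  0  1  1  1  1  1
 i  0  0  0  0  1  1  1  1  1

1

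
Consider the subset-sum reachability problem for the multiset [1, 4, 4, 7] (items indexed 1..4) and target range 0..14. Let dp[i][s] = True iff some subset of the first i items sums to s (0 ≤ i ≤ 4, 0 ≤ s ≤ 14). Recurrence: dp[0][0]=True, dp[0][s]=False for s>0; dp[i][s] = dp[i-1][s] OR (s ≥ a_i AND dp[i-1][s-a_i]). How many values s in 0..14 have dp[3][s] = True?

i\s   0   1   2   3   4   5   6   7   8   9  10  11  12  13  14
  0   T   F   F   F   F   F   F   F   F   F   F   F   F   F   F
  1   T   T   F   F   F   F   F   F   F   F   F   F   F   F   F
  2   T   T   F   F   T   T   F   F   F   F   F   F   F   F   F
  3   T   T   F   F   T   T   F   F   T   T   F   F   F   F   F
  4   T   T   F   F   T   T   F   T   T   T   F   T   T   F   F

6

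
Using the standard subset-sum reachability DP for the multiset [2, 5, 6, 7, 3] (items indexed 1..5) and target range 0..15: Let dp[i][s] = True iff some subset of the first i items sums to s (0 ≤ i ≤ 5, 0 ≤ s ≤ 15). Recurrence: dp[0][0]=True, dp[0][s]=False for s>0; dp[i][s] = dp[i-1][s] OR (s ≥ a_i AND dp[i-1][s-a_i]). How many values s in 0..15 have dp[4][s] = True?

12

i\s   0   1   2   3   4   5   6   7   8   9  10  11  12  13  14  15
  0   T   F   F   F   F   F   F   F   F   F   F   F   F   F   F   F
  1   T   F   T   F   F   F   F   F   F   F   F   F   F   F   F   F
  2   T   F   T   F   F   T   F   T   F   F   F   F   F   F   F   F
  3   T   F   T   F   F   T   T   T   T   F   F   T   F   T   F   F
  4   T   F   T   F   F   T   T   T   T   T   F   T   T   T   T   T
  5   T   F   T   T   F   T   T   T   T   T   T   T   T   T   T   T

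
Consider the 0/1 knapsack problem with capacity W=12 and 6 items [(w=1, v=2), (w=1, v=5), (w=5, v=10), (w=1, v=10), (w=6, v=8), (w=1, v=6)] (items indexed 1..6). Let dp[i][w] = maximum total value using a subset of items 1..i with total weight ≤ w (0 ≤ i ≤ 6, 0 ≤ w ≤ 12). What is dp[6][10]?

i\w   0   1   2   3   4   5   6   7   8   9  10  11  12
  0   0   0   0   0   0   0   0   0   0   0   0   0   0
  1   0   2   2   2   2   2   2   2   2   2   2   2   2
  2   0   5   7   7   7   7   7   7   7   7   7   7   7
  3   0   5   7   7   7  10  15  17  17  17  17  17  17
  4   0  10  15  17  17  17  20  25  27  27  27  27  27
  5   0  10  15  17  17  17  20  25  27  27  27  27  28
  6   0  10  16  21  23  23  23  26  31  33  33  33  33

33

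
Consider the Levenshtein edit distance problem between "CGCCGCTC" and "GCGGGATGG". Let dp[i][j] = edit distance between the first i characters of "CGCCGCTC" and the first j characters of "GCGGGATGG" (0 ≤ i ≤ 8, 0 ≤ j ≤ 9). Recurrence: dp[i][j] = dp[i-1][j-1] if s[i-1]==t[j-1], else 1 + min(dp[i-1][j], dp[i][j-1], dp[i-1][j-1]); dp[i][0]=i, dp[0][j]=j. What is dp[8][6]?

5

   ''  G  C  G  G  G  A  T  G  G
''  0  1  2  3  4  5  6  7  8  9
 C  1  1  1  2  3  4  5  6  7  8
 G  2  1  2  1  2  3  4  5  6  7
 C  3  2  1  2  2  3  4  5  6  7
 C  4  3  2  2  3  3  4  5  6  7
 G  5  4  3  2  2  3  4  5  5  6
 C  6  5  4  3  3  3  4  5  6  6
 T  7  6  5  4  4  4  4  4  5  6
 C  8  7  6  5  5  5  5  5  5  6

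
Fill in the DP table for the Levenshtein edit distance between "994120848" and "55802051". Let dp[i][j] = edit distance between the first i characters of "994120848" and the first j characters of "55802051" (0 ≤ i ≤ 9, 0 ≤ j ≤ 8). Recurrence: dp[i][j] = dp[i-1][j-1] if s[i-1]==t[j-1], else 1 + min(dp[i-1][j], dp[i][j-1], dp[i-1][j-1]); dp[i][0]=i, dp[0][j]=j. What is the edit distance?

7

   ''  5  5  8  0  2  0  5  1
''  0  1  2  3  4  5  6  7  8
 9  1  1  2  3  4  5  6  7  8
 9  2  2  2  3  4  5  6  7  8
 4  3  3  3  3  4  5  6  7  8
 1  4  4  4  4  4  5  6  7  7
 2  5  5  5  5  5  4  5  6  7
 0  6  6  6  6  5  5  4  5  6
 8  7  7  7  6  6  6  5  5  6
 4  8  8  8  7  7  7  6  6  6
 8  9  9  9  8  8  8  7  7  7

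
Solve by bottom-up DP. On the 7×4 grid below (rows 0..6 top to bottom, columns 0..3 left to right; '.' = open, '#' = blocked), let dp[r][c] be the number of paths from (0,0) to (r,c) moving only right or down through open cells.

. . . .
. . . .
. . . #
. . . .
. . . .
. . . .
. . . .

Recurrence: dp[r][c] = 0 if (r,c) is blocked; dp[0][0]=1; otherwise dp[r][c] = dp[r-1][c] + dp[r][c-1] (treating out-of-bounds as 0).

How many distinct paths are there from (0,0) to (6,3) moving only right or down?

74

r\c   0   1   2   3
  0   1   1   1   1
  1   1   2   3   4
  2   1   3   6   0
  3   1   4  10  10
  4   1   5  15  25
  5   1   6  21  46
  6   1   7  28  74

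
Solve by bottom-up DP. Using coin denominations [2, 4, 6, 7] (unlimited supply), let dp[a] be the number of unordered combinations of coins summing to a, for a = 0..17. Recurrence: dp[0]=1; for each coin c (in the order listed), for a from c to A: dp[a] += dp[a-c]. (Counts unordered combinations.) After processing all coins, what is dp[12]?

7

after  coin     0     1     2     3     4     5     6     7     8     9    10    11    12    13    14    15    16    17
          2     1     0     1     0     1     0     1     0     1     0     1     0     1     0     1     0     1     0
          4     1     0     1     0     2     0     2     0     3     0     3     0     4     0     4     0     5     0
          6     1     0     1     0     2     0     3     0     4     0     5     0     7     0     8     0    10     0
          7     1     0     1     0     2     0     3     1     4     1     5     2     7     3     9     4    11     5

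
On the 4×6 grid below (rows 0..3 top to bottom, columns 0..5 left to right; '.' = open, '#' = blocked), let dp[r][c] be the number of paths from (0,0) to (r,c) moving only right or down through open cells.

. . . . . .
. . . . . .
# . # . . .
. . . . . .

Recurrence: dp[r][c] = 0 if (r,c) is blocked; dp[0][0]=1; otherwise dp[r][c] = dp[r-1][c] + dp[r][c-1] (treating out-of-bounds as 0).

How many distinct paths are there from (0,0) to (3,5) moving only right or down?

r\c   0   1   2   3   4   5
  0   1   1   1   1   1   1
  1   1   2   3   4   5   6
  2   0   2   0   4   9  15
  3   0   2   2   6  15  30

30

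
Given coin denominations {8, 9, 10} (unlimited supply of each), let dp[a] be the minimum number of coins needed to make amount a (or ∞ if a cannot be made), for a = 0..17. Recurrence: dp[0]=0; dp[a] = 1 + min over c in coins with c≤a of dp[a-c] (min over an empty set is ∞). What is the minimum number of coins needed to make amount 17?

 a  0  1  2  3  4  5  6  7  8  9 10 11 12 13 14 15 16 17
dp  0  -  -  -  -  -  -  -  1  1  1  -  -  -  -  -  2  2
(- denotes ∞ / unreachable)

2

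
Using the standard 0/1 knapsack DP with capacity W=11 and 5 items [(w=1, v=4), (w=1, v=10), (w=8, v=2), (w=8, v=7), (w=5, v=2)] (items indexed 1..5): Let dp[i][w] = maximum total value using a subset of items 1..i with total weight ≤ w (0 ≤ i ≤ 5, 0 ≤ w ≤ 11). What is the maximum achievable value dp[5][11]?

i\w   0   1   2   3   4   5   6   7   8   9  10  11
  0   0   0   0   0   0   0   0   0   0   0   0   0
  1   0   4   4   4   4   4   4   4   4   4   4   4
  2   0  10  14  14  14  14  14  14  14  14  14  14
  3   0  10  14  14  14  14  14  14  14  14  16  16
  4   0  10  14  14  14  14  14  14  14  17  21  21
  5   0  10  14  14  14  14  14  16  16  17  21  21

21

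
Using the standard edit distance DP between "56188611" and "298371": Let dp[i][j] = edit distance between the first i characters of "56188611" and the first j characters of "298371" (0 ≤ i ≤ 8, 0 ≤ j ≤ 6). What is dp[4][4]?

   ''  2  9  8  3  7  1
''  0  1  2  3  4  5  6
 5  1  1  2  3  4  5  6
 6  2  2  2  3  4  5  6
 1  3  3  3  3  4  5  5
 8  4  4  4  3  4  5  6
 8  5  5  5  4  4  5  6
 6  6  6  6  5  5  5  6
 1  7  7  7  6  6  6  5
 1  8  8  8  7  7  7  6

4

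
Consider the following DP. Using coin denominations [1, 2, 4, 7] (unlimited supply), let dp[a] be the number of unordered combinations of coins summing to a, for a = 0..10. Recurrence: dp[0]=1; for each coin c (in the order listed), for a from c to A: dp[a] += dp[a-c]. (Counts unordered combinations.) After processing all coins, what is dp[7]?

7

after  coin     0     1     2     3     4     5     6     7     8     9    10
          1     1     1     1     1     1     1     1     1     1     1     1
          2     1     1     2     2     3     3     4     4     5     5     6
          4     1     1     2     2     4     4     6     6     9     9    12
          7     1     1     2     2     4     4     6     7    10    11    14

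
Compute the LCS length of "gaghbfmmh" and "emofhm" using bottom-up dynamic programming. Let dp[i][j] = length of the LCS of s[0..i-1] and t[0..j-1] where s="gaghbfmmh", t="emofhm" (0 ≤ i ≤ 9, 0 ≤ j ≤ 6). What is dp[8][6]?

   ''  e  m  o  f  h  m
''  0  0  0  0  0  0  0
 g  0  0  0  0  0  0  0
 a  0  0  0  0  0  0  0
 g  0  0  0  0  0  0  0
 h  0  0  0  0  0  1  1
 b  0  0  0  0  0  1  1
 f  0  0  0  0  1  1  1
 m  0  0  1  1  1  1  2
 m  0  0  1  1  1  1  2
 h  0  0  1  1  1  2  2

2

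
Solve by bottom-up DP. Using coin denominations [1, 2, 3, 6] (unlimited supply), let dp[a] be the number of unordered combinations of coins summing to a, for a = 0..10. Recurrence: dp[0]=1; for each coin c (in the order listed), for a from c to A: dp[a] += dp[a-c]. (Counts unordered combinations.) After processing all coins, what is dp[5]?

5

after  coin     0     1     2     3     4     5     6     7     8     9    10
          1     1     1     1     1     1     1     1     1     1     1     1
          2     1     1     2     2     3     3     4     4     5     5     6
          3     1     1     2     3     4     5     7     8    10    12    14
          6     1     1     2     3     4     5     8     9    12    15    18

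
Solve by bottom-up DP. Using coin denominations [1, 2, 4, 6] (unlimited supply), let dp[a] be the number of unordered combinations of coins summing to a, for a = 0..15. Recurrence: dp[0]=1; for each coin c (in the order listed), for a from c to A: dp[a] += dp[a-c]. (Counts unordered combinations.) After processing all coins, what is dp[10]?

after  coin     0     1     2     3     4     5     6     7     8     9    10    11    12    13    14    15
          1     1     1     1     1     1     1     1     1     1     1     1     1     1     1     1     1
          2     1     1     2     2     3     3     4     4     5     5     6     6     7     7     8     8
          4     1     1     2     2     4     4     6     6     9     9    12    12    16    16    20    20
          6     1     1     2     2     4     4     7     7    11    11    16    16    23    23    31    31

16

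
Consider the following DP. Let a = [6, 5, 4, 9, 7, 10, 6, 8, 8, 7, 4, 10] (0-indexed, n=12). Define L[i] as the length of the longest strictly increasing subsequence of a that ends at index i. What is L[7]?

3

   i    0    1    2    3    4    5    6    7    8    9   10   11
a[i]    6    5    4    9    7   10    6    8    8    7    4   10
L[i]    1    1    1    2    2    3    2    3    3    3    1    4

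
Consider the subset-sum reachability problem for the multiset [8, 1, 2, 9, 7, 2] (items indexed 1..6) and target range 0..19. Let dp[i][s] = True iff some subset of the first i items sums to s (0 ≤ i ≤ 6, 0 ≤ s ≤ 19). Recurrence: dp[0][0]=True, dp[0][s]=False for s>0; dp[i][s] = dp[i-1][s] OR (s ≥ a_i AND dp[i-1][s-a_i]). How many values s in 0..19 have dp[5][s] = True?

i\s   0   1   2   3   4   5   6   7   8   9  10  11  12  13  14  15  16  17  18  19
  0   T   F   F   F   F   F   F   F   F   F   F   F   F   F   F   F   F   F   F   F
  1   T   F   F   F   F   F   F   F   T   F   F   F   F   F   F   F   F   F   F   F
  2   T   T   F   F   F   F   F   F   T   T   F   F   F   F   F   F   F   F   F   F
  3   T   T   T   T   F   F   F   F   T   T   T   T   F   F   F   F   F   F   F   F
  4   T   T   T   T   F   F   F   F   T   T   T   T   T   F   F   F   F   T   T   T
  5   T   T   T   T   F   F   F   T   T   T   T   T   T   F   F   T   T   T   T   T
  6   T   T   T   T   T   T   F   T   T   T   T   T   T   T   T   T   T   T   T   T

15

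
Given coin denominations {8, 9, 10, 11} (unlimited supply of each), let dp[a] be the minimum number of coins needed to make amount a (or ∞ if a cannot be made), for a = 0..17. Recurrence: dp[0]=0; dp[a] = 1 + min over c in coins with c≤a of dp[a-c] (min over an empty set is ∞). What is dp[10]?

 a  0  1  2  3  4  5  6  7  8  9 10 11 12 13 14 15 16 17
dp  0  -  -  -  -  -  -  -  1  1  1  1  -  -  -  -  2  2
(- denotes ∞ / unreachable)

1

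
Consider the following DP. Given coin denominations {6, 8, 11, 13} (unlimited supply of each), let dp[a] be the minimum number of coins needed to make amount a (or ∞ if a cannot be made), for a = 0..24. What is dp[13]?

 a  0  1  2  3  4  5  6  7  8  9 10 11 12 13 14 15 16 17 18 19 20 21 22 23 24
dp  0  -  -  -  -  -  1  -  1  -  -  1  2  1  2  -  2  2  3  2  3  2  2  3  2
(- denotes ∞ / unreachable)

1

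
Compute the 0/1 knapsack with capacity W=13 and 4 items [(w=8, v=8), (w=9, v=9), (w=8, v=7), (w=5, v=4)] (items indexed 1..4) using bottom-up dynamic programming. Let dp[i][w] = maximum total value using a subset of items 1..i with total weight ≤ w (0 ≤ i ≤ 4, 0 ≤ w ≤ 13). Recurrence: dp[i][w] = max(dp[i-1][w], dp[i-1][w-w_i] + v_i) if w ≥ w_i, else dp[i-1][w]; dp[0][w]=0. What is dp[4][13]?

i\w   0   1   2   3   4   5   6   7   8   9  10  11  12  13
  0   0   0   0   0   0   0   0   0   0   0   0   0   0   0
  1   0   0   0   0   0   0   0   0   8   8   8   8   8   8
  2   0   0   0   0   0   0   0   0   8   9   9   9   9   9
  3   0   0   0   0   0   0   0   0   8   9   9   9   9   9
  4   0   0   0   0   0   4   4   4   8   9   9   9   9  12

12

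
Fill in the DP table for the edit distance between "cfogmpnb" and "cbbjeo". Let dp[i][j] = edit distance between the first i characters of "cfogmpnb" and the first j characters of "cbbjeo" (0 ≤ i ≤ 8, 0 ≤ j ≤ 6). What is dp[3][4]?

   ''  c  b  b  j  e  o
''  0  1  2  3  4  5  6
 c  1  0  1  2  3  4  5
 f  2  1  1  2  3  4  5
 o  3  2  2  2  3  4  4
 g  4  3  3  3  3  4  5
 m  5  4  4  4  4  4  5
 p  6  5  5  5  5  5  5
 n  7  6  6  6  6  6  6
 b  8  7  6  6  7  7  7

3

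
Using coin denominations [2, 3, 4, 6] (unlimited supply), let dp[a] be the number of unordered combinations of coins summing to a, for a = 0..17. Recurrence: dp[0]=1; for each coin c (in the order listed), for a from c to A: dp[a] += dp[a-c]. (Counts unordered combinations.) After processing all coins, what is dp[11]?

after  coin     0     1     2     3     4     5     6     7     8     9    10    11    12    13    14    15    16    17
          2     1     0     1     0     1     0     1     0     1     0     1     0     1     0     1     0     1     0
          3     1     0     1     1     1     1     2     1     2     2     2     2     3     2     3     3     3     3
          4     1     0     1     1     2     1     3     2     4     3     5     4     7     5     8     7    10     8
          6     1     0     1     1     2     1     4     2     5     4     7     5    11     7    13    11    17    13

5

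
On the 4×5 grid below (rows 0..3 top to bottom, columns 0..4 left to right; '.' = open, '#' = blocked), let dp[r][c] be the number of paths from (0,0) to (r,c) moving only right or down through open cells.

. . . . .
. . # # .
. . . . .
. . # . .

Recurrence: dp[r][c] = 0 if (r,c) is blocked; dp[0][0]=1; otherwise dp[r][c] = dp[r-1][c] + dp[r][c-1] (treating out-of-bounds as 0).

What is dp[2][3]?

r\c   0   1   2   3   4
  0   1   1   1   1   1
  1   1   2   0   0   1
  2   1   3   3   3   4
  3   1   4   0   3   7

3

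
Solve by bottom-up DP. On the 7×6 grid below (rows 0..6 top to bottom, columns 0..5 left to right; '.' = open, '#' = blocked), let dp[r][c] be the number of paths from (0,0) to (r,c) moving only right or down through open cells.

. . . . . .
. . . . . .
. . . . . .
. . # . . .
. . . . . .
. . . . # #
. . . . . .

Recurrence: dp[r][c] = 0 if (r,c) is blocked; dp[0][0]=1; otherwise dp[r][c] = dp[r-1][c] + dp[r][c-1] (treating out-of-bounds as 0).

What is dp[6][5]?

r\c   0   1   2   3   4   5
  0   1   1   1   1   1   1
  1   1   2   3   4   5   6
  2   1   3   6  10  15  21
  3   1   4   0  10  25  46
  4   1   5   5  15  40  86
  5   1   6  11  26   0   0
  6   1   7  18  44  44  44

44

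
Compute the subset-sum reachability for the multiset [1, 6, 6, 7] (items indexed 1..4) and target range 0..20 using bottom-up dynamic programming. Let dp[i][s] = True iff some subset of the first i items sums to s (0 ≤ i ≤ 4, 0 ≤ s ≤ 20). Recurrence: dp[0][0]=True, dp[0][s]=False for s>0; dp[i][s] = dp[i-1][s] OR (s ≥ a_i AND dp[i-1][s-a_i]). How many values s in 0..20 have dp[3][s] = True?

6

i\s   0   1   2   3   4   5   6   7   8   9  10  11  12  13  14  15  16  17  18  19  20
  0   T   F   F   F   F   F   F   F   F   F   F   F   F   F   F   F   F   F   F   F   F
  1   T   T   F   F   F   F   F   F   F   F   F   F   F   F   F   F   F   F   F   F   F
  2   T   T   F   F   F   F   T   T   F   F   F   F   F   F   F   F   F   F   F   F   F
  3   T   T   F   F   F   F   T   T   F   F   F   F   T   T   F   F   F   F   F   F   F
  4   T   T   F   F   F   F   T   T   T   F   F   F   T   T   T   F   F   F   F   T   T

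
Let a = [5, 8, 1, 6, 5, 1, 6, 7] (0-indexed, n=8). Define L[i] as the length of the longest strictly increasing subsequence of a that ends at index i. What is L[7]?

   i    0    1    2    3    4    5    6    7
a[i]    5    8    1    6    5    1    6    7
L[i]    1    2    1    2    2    1    3    4

4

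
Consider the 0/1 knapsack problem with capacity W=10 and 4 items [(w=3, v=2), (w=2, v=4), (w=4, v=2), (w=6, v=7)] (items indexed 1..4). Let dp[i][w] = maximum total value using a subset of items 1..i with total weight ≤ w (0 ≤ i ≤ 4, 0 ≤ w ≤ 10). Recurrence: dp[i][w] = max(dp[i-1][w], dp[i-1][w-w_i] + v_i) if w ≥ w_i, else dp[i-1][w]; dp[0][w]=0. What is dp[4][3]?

4

i\w   0   1   2   3   4   5   6   7   8   9  10
  0   0   0   0   0   0   0   0   0   0   0   0
  1   0   0   0   2   2   2   2   2   2   2   2
  2   0   0   4   4   4   6   6   6   6   6   6
  3   0   0   4   4   4   6   6   6   6   8   8
  4   0   0   4   4   4   6   7   7  11  11  11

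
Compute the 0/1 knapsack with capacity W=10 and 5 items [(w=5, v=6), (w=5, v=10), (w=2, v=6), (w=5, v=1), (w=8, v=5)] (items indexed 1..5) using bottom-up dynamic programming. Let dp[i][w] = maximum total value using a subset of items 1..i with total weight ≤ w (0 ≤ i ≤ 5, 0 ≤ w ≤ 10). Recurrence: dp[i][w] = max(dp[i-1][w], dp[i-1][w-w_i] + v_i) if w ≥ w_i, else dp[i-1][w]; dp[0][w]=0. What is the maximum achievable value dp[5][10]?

i\w   0   1   2   3   4   5   6   7   8   9  10
  0   0   0   0   0   0   0   0   0   0   0   0
  1   0   0   0   0   0   6   6   6   6   6   6
  2   0   0   0   0   0  10  10  10  10  10  16
  3   0   0   6   6   6  10  10  16  16  16  16
  4   0   0   6   6   6  10  10  16  16  16  16
  5   0   0   6   6   6  10  10  16  16  16  16

16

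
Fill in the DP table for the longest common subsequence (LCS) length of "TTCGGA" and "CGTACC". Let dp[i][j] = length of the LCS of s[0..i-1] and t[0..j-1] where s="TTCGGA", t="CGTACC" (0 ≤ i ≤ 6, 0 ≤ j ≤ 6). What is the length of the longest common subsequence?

   ''  C  G  T  A  C  C
''  0  0  0  0  0  0  0
 T  0  0  0  1  1  1  1
 T  0  0  0  1  1  1  1
 C  0  1  1  1  1  2  2
 G  0  1  2  2  2  2  2
 G  0  1  2  2  2  2  2
 A  0  1  2  2  3  3  3

3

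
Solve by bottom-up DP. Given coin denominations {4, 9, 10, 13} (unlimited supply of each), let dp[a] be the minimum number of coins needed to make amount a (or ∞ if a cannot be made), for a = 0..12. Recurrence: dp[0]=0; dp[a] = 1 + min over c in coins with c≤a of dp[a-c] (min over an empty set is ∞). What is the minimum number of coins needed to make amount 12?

3

 a  0  1  2  3  4  5  6  7  8  9 10 11 12
dp  0  -  -  -  1  -  -  -  2  1  1  -  3
(- denotes ∞ / unreachable)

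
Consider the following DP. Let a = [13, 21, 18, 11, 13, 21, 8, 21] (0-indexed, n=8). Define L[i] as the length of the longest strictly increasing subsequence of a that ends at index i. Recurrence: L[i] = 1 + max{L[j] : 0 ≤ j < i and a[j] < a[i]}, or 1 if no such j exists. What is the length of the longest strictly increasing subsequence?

3

   i    0    1    2    3    4    5    6    7
a[i]   13   21   18   11   13   21    8   21
L[i]    1    2    2    1    2    3    1    3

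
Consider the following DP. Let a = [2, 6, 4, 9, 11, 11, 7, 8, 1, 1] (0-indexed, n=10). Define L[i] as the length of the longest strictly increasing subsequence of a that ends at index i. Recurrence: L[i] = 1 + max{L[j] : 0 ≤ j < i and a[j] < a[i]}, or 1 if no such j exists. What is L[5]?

4

   i    0    1    2    3    4    5    6    7    8    9
a[i]    2    6    4    9   11   11    7    8    1    1
L[i]    1    2    2    3    4    4    3    4    1    1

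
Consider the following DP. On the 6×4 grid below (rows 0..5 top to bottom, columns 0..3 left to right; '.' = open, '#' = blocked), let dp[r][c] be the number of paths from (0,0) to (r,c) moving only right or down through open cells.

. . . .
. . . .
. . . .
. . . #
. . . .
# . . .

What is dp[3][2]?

10

r\c   0   1   2   3
  0   1   1   1   1
  1   1   2   3   4
  2   1   3   6  10
  3   1   4  10   0
  4   1   5  15  15
  5   0   5  20  35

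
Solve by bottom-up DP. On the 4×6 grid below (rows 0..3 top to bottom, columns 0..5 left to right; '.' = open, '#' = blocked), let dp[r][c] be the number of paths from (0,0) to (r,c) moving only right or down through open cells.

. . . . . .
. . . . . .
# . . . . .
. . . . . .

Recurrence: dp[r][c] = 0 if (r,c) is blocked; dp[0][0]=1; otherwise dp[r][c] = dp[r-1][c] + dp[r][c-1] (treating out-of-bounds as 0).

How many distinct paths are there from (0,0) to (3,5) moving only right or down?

50

r\c   0   1   2   3   4   5
  0   1   1   1   1   1   1
  1   1   2   3   4   5   6
  2   0   2   5   9  14  20
  3   0   2   7  16  30  50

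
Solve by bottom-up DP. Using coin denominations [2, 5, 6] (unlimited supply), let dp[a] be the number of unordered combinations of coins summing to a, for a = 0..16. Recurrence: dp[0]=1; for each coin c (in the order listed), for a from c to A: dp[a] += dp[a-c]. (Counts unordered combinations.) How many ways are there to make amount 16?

5

after  coin     0     1     2     3     4     5     6     7     8     9    10    11    12    13    14    15    16
          2     1     0     1     0     1     0     1     0     1     0     1     0     1     0     1     0     1
          5     1     0     1     0     1     1     1     1     1     1     2     1     2     1     2     2     2
          6     1     0     1     0     1     1     2     1     2     1     3     2     4     2     4     3     5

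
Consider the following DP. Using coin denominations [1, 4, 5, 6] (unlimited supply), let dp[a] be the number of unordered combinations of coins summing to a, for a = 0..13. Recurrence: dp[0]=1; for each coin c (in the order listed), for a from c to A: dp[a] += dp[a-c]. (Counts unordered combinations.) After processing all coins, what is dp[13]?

after  coin     0     1     2     3     4     5     6     7     8     9    10    11    12    13
          1     1     1     1     1     1     1     1     1     1     1     1     1     1     1
          4     1     1     1     1     2     2     2     2     3     3     3     3     4     4
          5     1     1     1     1     2     3     3     3     4     5     6     6     7     8
          6     1     1     1     1     2     3     4     4     5     6     8     9    11    12

12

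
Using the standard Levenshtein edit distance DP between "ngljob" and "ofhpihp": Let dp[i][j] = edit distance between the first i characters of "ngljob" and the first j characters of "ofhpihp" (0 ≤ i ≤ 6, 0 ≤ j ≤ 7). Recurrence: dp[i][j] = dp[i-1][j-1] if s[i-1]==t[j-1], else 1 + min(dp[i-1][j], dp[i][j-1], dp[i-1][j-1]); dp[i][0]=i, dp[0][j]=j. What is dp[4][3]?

4

   ''  o  f  h  p  i  h  p
''  0  1  2  3  4  5  6  7
 n  1  1  2  3  4  5  6  7
 g  2  2  2  3  4  5  6  7
 l  3  3  3  3  4  5  6  7
 j  4  4  4  4  4  5  6  7
 o  5  4  5  5  5  5  6  7
 b  6  5  5  6  6  6  6  7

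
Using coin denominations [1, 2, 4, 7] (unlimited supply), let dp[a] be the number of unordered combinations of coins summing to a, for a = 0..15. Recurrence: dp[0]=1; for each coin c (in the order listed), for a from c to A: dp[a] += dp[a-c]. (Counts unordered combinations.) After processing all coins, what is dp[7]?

7

after  coin     0     1     2     3     4     5     6     7     8     9    10    11    12    13    14    15
          1     1     1     1     1     1     1     1     1     1     1     1     1     1     1     1     1
          2     1     1     2     2     3     3     4     4     5     5     6     6     7     7     8     8
          4     1     1     2     2     4     4     6     6     9     9    12    12    16    16    20    20
          7     1     1     2     2     4     4     6     7    10    11    14    16    20    22    27    30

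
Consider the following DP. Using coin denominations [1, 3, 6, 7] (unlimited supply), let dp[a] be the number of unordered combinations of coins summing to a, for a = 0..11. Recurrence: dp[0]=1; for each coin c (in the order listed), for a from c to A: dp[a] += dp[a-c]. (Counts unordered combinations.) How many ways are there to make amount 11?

after  coin     0     1     2     3     4     5     6     7     8     9    10    11
          1     1     1     1     1     1     1     1     1     1     1     1     1
          3     1     1     1     2     2     2     3     3     3     4     4     4
          6     1     1     1     2     2     2     4     4     4     6     6     6
          7     1     1     1     2     2     2     4     5     5     7     8     8

8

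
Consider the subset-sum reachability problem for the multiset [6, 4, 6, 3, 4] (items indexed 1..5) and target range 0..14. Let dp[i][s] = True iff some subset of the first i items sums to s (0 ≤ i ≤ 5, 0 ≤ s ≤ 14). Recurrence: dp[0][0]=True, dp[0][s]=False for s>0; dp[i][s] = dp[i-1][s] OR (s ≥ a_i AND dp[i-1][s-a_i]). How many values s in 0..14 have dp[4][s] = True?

i\s   0   1   2   3   4   5   6   7   8   9  10  11  12  13  14
  0   T   F   F   F   F   F   F   F   F   F   F   F   F   F   F
  1   T   F   F   F   F   F   T   F   F   F   F   F   F   F   F
  2   T   F   F   F   T   F   T   F   F   F   T   F   F   F   F
  3   T   F   F   F   T   F   T   F   F   F   T   F   T   F   F
  4   T   F   F   T   T   F   T   T   F   T   T   F   T   T   F
  5   T   F   F   T   T   F   T   T   T   T   T   T   T   T   T

9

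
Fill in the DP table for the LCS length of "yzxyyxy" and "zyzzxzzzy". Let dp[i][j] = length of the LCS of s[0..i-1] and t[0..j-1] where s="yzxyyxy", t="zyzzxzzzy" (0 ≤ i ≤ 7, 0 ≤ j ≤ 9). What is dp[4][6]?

   ''  z  y  z  z  x  z  z  z  y
''  0  0  0  0  0  0  0  0  0  0
 y  0  0  1  1  1  1  1  1  1  1
 z  0  1  1  2  2  2  2  2  2  2
 x  0  1  1  2  2  3  3  3  3  3
 y  0  1  2  2  2  3  3  3  3  4
 y  0  1  2  2  2  3  3  3  3  4
 x  0  1  2  2  2  3  3  3  3  4
 y  0  1  2  2  2  3  3  3  3  4

3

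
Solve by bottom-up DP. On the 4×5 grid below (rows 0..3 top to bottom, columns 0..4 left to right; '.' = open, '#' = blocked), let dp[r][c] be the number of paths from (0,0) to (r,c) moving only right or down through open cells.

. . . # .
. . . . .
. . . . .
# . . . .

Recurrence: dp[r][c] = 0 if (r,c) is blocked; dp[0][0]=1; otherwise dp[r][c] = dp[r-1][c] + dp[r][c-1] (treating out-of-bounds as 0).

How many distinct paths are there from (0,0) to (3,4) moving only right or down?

r\c   0   1   2   3   4
  0   1   1   1   0   0
  1   1   2   3   3   3
  2   1   3   6   9  12
  3   0   3   9  18  30

30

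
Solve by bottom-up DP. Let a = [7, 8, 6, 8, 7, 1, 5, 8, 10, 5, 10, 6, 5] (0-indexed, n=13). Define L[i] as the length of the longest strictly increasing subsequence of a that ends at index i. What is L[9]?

2

   i    0    1    2    3    4    5    6    7    8    9   10   11   12
a[i]    7    8    6    8    7    1    5    8   10    5   10    6    5
L[i]    1    2    1    2    2    1    2    3    4    2    4    3    2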